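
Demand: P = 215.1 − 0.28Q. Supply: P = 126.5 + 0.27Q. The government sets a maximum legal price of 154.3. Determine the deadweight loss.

929.19

Competitive equilibrium: 215.1 − 0.28Q = 126.5 + 0.27Q → Q* = 161.0909, P* = 169.9945.
At the ceiling P = 154.3, quantity supplied = (154.3 − 126.5)/0.27 = 102.963.
Willingness to pay at Q' = 102.963: 215.1 − 0.28·102.963 = 186.2704.
ΔQ = 161.0909 − 102.963 = 58.1279; wedge = 186.2704 − 154.3 = 31.9704.
Welfare loss = ½ × 58.1279 × 31.9704 = 929.19.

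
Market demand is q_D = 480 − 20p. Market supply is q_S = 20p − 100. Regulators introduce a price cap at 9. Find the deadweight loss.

In inverse form: demand p = 24 − 0.05q, supply p = 5 + 0.05q.
Competitive equilibrium: 24 − 0.05q = 5 + 0.05q → q* = 190, p* = 14.5.
At the ceiling p = 9, quantity supplied = (9 − 5)/0.05 = 80.
Willingness to pay at q' = 80: 24 − 0.05·80 = 20.
Δq = 190 − 80 = 110; wedge = 20 − 9 = 11.
DWL = ½ × 110 × 11 = 605.

605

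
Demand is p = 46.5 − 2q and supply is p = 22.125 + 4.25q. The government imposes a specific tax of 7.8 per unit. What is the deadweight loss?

4.87

Competitive equilibrium: 46.5 − 2q = 22.125 + 4.25q → q* = 3.9, p* = 38.7.
With the tax, the buyer price exceeds the seller price by 7.8: (46.5 − 2q) − (22.125 + 4.25q) = 7.8 → q' = 2.652.
Δq = 3.9 − 2.652 = 1.248; the wedge equals the tax, 7.8.
DWL = ½ × 1.248 × 7.8 = 4.87.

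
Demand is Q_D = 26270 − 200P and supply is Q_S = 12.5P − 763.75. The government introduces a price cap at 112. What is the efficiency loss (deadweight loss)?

In inverse form: demand P = 131.35 − 0.005Q, supply P = 61.1 + 0.08Q.
Competitive equilibrium: 131.35 − 0.005Q = 61.1 + 0.08Q → Q* = 826.47059, P* = 127.21765.
At the ceiling P = 112, quantity supplied = (112 − 61.1)/0.08 = 636.25.
Willingness to pay at Q' = 636.25: 131.35 − 0.005·636.25 = 128.16875.
ΔQ = 826.47059 − 636.25 = 190.22059; wedge = 128.16875 − 112 = 16.16875.
Deadweight loss = ½ × 190.22059 × 16.16875 = 1537.81.

1537.81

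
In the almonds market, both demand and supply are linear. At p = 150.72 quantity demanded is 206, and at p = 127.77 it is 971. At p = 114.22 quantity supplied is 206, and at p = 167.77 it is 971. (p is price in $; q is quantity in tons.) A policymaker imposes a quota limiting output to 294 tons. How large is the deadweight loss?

$3836.45

Demand slope = (127.77 − 150.72)/(971 − 206) = −0.03, so p = 156.9 − 0.03q.
Supply slope = (167.77 − 114.22)/(971 − 206) = 0.07, so p = 99.8 + 0.07q.
Competitive equilibrium: 156.9 − 0.03q = 99.8 + 0.07q → q* = 571, p* = 139.77.
At q = 294: demand price = 156.9 − 0.03·294 = 148.08; supply price = 99.8 + 0.07·294 = 120.38.
Δq = 571 − 294 = 277; wedge = 148.08 − 120.38 = 27.7.
Welfare loss = ½ × 277 × 27.7 = $3836.45.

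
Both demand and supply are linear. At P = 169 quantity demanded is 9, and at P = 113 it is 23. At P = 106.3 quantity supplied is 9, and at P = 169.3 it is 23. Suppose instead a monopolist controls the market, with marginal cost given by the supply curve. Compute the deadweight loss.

116.72

Demand slope = (113 − 169)/(23 − 9) = −4, so P = 205 − 4Q.
Supply slope = (169.3 − 106.3)/(23 − 9) = 4.5, so P = 65.8 + 4.5Q.
Competitive equilibrium: 205 − 4Q = 65.8 + 4.5Q → Q* = 16.3765, P* = 139.4941.
Marginal revenue: MR = 205 − 8Q. Set MR = MC: 205 − 8Q = 65.8 + 4.5Q → Q_m = 11.136.
Price P_m = 205 − 4·11.136 = 160.456; MC(Q_m) = 65.8 + 4.5·11.136 = 115.912.
Competitive Q* = 16.3765, so ΔQ = 5.2405; wedge = 160.456 − 115.912 = 44.544.
DWL = ½ × 5.2405 × 44.544 = 116.72.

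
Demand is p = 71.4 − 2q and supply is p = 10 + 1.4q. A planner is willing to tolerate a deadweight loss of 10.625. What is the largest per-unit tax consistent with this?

8.5

Competitive equilibrium: 71.4 − 2q = 10 + 1.4q → q* = 18.0588, p* = 35.2824.
A tax t gives Δq = t/3.4 and wedge t, so DWL = t²/6.8.
t²/6.8 = 10.625 → t² = 72.25 → t = 8.5.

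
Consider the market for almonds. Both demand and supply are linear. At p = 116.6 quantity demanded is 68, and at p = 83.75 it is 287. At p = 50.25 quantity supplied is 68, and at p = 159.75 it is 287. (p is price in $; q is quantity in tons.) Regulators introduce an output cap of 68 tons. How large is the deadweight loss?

Demand slope = (83.75 − 116.6)/(287 − 68) = −0.15, so p = 126.8 − 0.15q.
Supply slope = (159.75 − 50.25)/(287 − 68) = 0.5, so p = 16.25 + 0.5q.
Competitive equilibrium: 126.8 − 0.15q = 16.25 + 0.5q → q* = 170.0769, p* = 101.2885.
At q = 68: demand price = 126.8 − 0.15·68 = 116.6; supply price = 16.25 + 0.5·68 = 50.25.
Δq = 170.0769 − 68 = 102.0769; wedge = 116.6 − 50.25 = 66.35.
DWL = ½ × 102.0769 × 66.35 = $3386.40.

$3386.40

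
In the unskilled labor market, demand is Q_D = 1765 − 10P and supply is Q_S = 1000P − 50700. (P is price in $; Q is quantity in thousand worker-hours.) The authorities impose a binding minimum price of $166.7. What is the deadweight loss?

$66501.35 thousand

In inverse form: demand P = 176.5 − 0.1Q, supply P = 50.7 + 0.001Q.
Competitive equilibrium: 176.5 − 0.1Q = 50.7 + 0.001Q → Q* = 1245.54455, P* = 51.94554.
At the floor P = 166.7, quantity demanded = (176.5 − 166.7)/0.1 = 98.
Sellers' marginal cost at Q' = 98: 50.7 + 0.001·98 = 50.798.
ΔQ = 1245.54455 − 98 = 1147.54455; wedge = 166.7 − 50.798 = 115.902.
The triangle = ½ × 1147.54455 × 115.902 = $66501.35 thousand.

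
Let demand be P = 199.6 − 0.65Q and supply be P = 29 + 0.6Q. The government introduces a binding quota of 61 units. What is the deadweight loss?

Competitive equilibrium: 199.6 − 0.65Q = 29 + 0.6Q → Q* = 136.48, P* = 110.888.
At Q = 61: demand price = 199.6 − 0.65·61 = 159.95; supply price = 29 + 0.6·61 = 65.6.
ΔQ = 136.48 − 61 = 75.48; wedge = 159.95 − 65.6 = 94.35.
Deadweight loss = ½ × 75.48 × 94.35 = 3560.769.

3560.769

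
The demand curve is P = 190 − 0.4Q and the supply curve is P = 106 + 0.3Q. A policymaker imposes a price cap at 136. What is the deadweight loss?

140

Competitive equilibrium: 190 − 0.4Q = 106 + 0.3Q → Q* = 120, P* = 142.
At the ceiling P = 136, quantity supplied = (136 − 106)/0.3 = 100.
Willingness to pay at Q' = 100: 190 − 0.4·100 = 150.
ΔQ = 120 − 100 = 20; wedge = 150 − 136 = 14.
Deadweight loss = ½ × 20 × 14 = 140.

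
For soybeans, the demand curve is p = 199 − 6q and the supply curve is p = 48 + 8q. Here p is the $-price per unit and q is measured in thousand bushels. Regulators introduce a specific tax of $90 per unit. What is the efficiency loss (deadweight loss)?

Competitive equilibrium: 199 − 6q = 48 + 8q → q* = 10.7857, p* = 134.2857.
With the tax, the buyer price exceeds the seller price by 90: (199 − 6q) − (48 + 8q) = 90 → q' = 4.3571.
Δq = 10.7857 − 4.3571 = 6.4286; the wedge equals the tax, 90.
DWL = ½ × 6.4286 × 90 = $289.29 thousand.

$289.29 thousand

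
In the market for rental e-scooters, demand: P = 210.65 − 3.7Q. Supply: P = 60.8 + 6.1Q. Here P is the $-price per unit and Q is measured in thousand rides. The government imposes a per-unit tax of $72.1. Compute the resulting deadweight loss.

$265.225 thousand

Competitive equilibrium: 210.65 − 3.7Q = 60.8 + 6.1Q → Q* = 15.29082, P* = 154.07398.
With the tax, the buyer price exceeds the seller price by 72.1: (210.65 − 3.7Q) − (60.8 + 6.1Q) = 72.1 → Q' = 7.93367.
ΔQ = 15.29082 − 7.93367 = 7.35715; the wedge equals the tax, 72.1.
Welfare loss = ½ × 7.35715 × 72.1 = $265.225 thousand.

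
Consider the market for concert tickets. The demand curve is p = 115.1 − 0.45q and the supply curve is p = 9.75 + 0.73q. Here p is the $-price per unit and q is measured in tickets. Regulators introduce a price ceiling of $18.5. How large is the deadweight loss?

$3524.82

Competitive equilibrium: 115.1 − 0.45q = 9.75 + 0.73q → q* = 89.2797, p* = 74.9242.
At the ceiling p = 18.5, quantity supplied = (18.5 − 9.75)/0.73 = 11.9863.
Willingness to pay at q' = 11.9863: 115.1 − 0.45·11.9863 = 109.7062.
Δq = 89.2797 − 11.9863 = 77.2934; wedge = 109.7062 − 18.5 = 91.2062.
The triangle = ½ × 77.2934 × 91.2062 = $3524.82.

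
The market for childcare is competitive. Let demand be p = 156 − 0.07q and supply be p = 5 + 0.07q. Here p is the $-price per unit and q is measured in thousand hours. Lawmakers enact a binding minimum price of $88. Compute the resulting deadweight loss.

$803.57 thousand

Competitive equilibrium: 156 − 0.07q = 5 + 0.07q → q* = 1078.5714, p* = 80.5.
At the floor p = 88, quantity demanded = (156 − 88)/0.07 = 971.4286.
Sellers' marginal cost at q' = 971.4286: 5 + 0.07·971.4286 = 73.
Δq = 1078.5714 − 971.4286 = 107.1428; wedge = 88 − 73 = 15.
The triangle = ½ × 107.1428 × 15 = $803.57 thousand.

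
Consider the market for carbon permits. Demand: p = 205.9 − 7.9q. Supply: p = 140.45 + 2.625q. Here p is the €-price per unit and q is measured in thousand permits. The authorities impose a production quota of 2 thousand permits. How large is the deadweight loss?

€93.65 thousand

Competitive equilibrium: 205.9 − 7.9q = 140.45 + 2.625q → q* = 6.2185, p* = 156.7736.
At q = 2: demand price = 205.9 − 7.9·2 = 190.1; supply price = 140.45 + 2.625·2 = 145.7.
Δq = 6.2185 − 2 = 4.2185; wedge = 190.1 − 145.7 = 44.4.
DWL = ½ × 4.2185 × 44.4 = €93.65 thousand.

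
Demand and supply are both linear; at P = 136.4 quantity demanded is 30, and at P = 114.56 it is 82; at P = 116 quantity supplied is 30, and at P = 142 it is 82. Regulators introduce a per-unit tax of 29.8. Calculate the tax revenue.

Demand slope = (114.56 − 136.4)/(82 − 30) = −0.42, so P = 149 − 0.42Q.
Supply slope = (142 − 116)/(82 − 30) = 0.5, so P = 101 + 0.5Q.
Competitive equilibrium: 149 − 0.42Q = 101 + 0.5Q → Q* = 52.1739, P* = 127.087.
With the tax, the buyer price exceeds the seller price by 29.8: (149 − 0.42Q) − (101 + 0.5Q) = 29.8 → Q' = 19.7826.
Tax revenue = 29.8 × 19.7826 = 589.52.

589.52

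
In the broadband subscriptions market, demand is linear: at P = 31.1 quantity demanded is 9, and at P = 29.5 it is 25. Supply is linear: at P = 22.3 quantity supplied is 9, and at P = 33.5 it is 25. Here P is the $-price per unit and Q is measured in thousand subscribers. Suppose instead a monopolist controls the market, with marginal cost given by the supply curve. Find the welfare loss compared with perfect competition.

$1.98 thousand

Demand slope = (29.5 − 31.1)/(25 − 9) = −0.1, so P = 32 − 0.1Q.
Supply slope = (33.5 − 22.3)/(25 − 9) = 0.7, so P = 16 + 0.7Q.
Competitive equilibrium: 32 − 0.1Q = 16 + 0.7Q → Q* = 20, P* = 30.
Marginal revenue: MR = 32 − 0.2Q. Set MR = MC: 32 − 0.2Q = 16 + 0.7Q → Q_m = 17.7778.
Price P_m = 32 − 0.1·17.7778 = 30.2222; MC(Q_m) = 16 + 0.7·17.7778 = 28.4445.
Competitive Q* = 20, so ΔQ = 2.2222; wedge = 30.2222 − 28.4445 = 1.7777.
The triangle = ½ × 2.2222 × 1.7777 = $1.98 thousand.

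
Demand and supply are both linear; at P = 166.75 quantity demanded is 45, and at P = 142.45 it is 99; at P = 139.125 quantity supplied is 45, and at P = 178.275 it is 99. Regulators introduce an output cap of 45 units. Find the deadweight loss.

Demand slope = (142.45 − 166.75)/(99 − 45) = −0.45, so P = 187 − 0.45Q.
Supply slope = (178.275 − 139.125)/(99 − 45) = 0.725, so P = 106.5 + 0.725Q.
Competitive equilibrium: 187 − 0.45Q = 106.5 + 0.725Q → Q* = 68.5106, P* = 156.1702.
At Q = 45: demand price = 187 − 0.45·45 = 166.75; supply price = 106.5 + 0.725·45 = 139.125.
ΔQ = 68.5106 − 45 = 23.5106; wedge = 166.75 − 139.125 = 27.625.
The triangle = ½ × 23.5106 × 27.625 = 324.74.

324.74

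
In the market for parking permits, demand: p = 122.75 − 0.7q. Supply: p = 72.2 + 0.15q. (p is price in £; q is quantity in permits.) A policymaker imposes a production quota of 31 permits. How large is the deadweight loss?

£344.49

Competitive equilibrium: 122.75 − 0.7q = 72.2 + 0.15q → q* = 59.4706, p* = 81.1206.
At q = 31: demand price = 122.75 − 0.7·31 = 101.05; supply price = 72.2 + 0.15·31 = 76.85.
Δq = 59.4706 − 31 = 28.4706; wedge = 101.05 − 76.85 = 24.2.
Welfare loss = ½ × 28.4706 × 24.2 = £344.49.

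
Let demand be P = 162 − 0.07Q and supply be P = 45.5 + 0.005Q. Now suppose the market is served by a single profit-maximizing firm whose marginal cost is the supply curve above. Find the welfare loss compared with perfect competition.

21087.28

Competitive equilibrium: 162 − 0.07Q = 45.5 + 0.005Q → Q* = 1553.3333333, P* = 53.2666667.
Marginal revenue: MR = 162 − 0.14Q. Set MR = MC: 162 − 0.14Q = 45.5 + 0.005Q → Q_m = 803.4482759.
Price P_m = 162 − 0.07·803.4482759 = 105.7586207; MC(Q_m) = 45.5 + 0.005·803.4482759 = 49.5172414.
Competitive Q* = 1553.3333333, so ΔQ = 749.8850574; wedge = 105.7586207 − 49.5172414 = 56.2413793.
The triangle = ½ × 749.8850574 × 56.2413793 = 21087.28.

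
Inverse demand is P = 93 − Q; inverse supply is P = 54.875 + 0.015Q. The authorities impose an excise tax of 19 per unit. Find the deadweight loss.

Competitive equilibrium: 93 − Q = 54.875 + 0.015Q → Q* = 37.5616, P* = 55.4384.
With the tax, the buyer price exceeds the seller price by 19: (93 − Q) − (54.875 + 0.015Q) = 19 → Q' = 18.8424.
ΔQ = 37.5616 − 18.8424 = 18.7192; the wedge equals the tax, 19.
Welfare loss = ½ × 18.7192 × 19 = 177.83.

177.83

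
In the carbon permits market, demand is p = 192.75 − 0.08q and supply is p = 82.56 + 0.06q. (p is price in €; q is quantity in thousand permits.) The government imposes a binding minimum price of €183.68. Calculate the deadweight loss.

Competitive equilibrium: 192.75 − 0.08q = 82.56 + 0.06q → q* = 787.0714, p* = 129.7843.
At the floor p = 183.68, quantity demanded = (192.75 − 183.68)/0.08 = 113.375.
Sellers' marginal cost at q' = 113.375: 82.56 + 0.06·113.375 = 89.3625.
Δq = 787.0714 − 113.375 = 673.6964; wedge = 183.68 − 89.3625 = 94.3175.
DWL = ½ × 673.6964 × 94.3175 = €31770.68 thousand.

€31770.68 thousand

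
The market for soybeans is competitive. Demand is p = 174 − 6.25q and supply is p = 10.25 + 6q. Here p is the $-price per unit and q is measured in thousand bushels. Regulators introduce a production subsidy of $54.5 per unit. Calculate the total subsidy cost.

$970.99 thousand

Competitive equilibrium: 174 − 6.25q = 10.25 + 6q → q* = 13.3673, p* = 90.4541.
The subsidy lowers effective supply by 54.5: p = 6q − 44.25.
New quantity: 174 − 6.25q = 6q − 44.25 → q' = 17.8163.
Total subsidy cost = 54.5 × 17.8163 = $970.99 thousand.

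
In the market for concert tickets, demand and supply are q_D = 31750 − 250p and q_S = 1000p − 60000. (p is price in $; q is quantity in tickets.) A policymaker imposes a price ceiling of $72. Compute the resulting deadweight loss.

In inverse form: demand p = 127 − 0.004q, supply p = 60 + 0.001q.
Competitive equilibrium: 127 − 0.004q = 60 + 0.001q → q* = 13400, p* = 73.4.
At the ceiling p = 72, quantity supplied = (72 − 60)/0.001 = 12000.
Willingness to pay at q' = 12000: 127 − 0.004·12000 = 79.
Δq = 13400 − 12000 = 1400; wedge = 79 − 72 = 7.
DWL = ½ × 1400 × 7 = $4900.

$4900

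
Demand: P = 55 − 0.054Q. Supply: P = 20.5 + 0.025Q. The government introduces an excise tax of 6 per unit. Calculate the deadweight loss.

227.85

Competitive equilibrium: 55 − 0.054Q = 20.5 + 0.025Q → Q* = 436.7089, P* = 31.4177.
With the tax, the buyer price exceeds the seller price by 6: (55 − 0.054Q) − (20.5 + 0.025Q) = 6 → Q' = 360.7595.
ΔQ = 436.7089 − 360.7595 = 75.9494; the wedge equals the tax, 6.
The triangle = ½ × 75.9494 × 6 = 227.85.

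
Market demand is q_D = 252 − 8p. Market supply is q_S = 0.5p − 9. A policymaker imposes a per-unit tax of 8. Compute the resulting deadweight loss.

In inverse form: demand p = 31.5 − 0.125q, supply p = 18 + 2q.
Competitive equilibrium: 31.5 − 0.125q = 18 + 2q → q* = 6.3529, p* = 30.7059.
With the tax, the buyer price exceeds the seller price by 8: (31.5 − 0.125q) − (18 + 2q) = 8 → q' = 2.5882.
Δq = 6.3529 − 2.5882 = 3.7647; the wedge equals the tax, 8.
Welfare loss = ½ × 3.7647 × 8 = 15.06.

15.06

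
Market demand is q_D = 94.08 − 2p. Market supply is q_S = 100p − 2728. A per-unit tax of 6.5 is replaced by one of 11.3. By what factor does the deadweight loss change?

3.022

In inverse form: demand p = 47.04 − 0.5q, supply p = 27.28 + 0.01q.
Competitive equilibrium: 47.04 − 0.5q = 27.28 + 0.01q → q* = 38.7451, p* = 27.6675.
For a per-unit tax t: Δq = t/0.51, so DWL = ½·t·(t/0.51) = t²/1.02.
At t = 6.5: DWL = 41.422. At t = 11.3: DWL = 125.186.
Ratio = (11.3/6.5)² = 3.022.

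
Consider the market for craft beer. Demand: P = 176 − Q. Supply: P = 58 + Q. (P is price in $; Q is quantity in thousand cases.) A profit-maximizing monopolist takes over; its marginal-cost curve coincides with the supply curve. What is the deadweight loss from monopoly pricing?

Competitive equilibrium: 176 − Q = 58 + Q → Q* = 59, P* = 117.
Marginal revenue: MR = 176 − 2Q. Set MR = MC: 176 − 2Q = 58 + Q → Q_m = 39.3333.
Price P_m = 176 − 1·39.3333 = 136.6667; MC(Q_m) = 58 + 1·39.3333 = 97.3333.
Competitive Q* = 59, so ΔQ = 19.6667; wedge = 136.6667 − 97.3333 = 39.3334.
Deadweight loss = ½ × 19.6667 × 39.3334 = $386.78 thousand.

$386.78 thousand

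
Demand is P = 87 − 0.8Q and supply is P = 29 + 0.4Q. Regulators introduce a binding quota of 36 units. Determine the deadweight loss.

91.27

Competitive equilibrium: 87 − 0.8Q = 29 + 0.4Q → Q* = 48.3333, P* = 48.3333.
At Q = 36: demand price = 87 − 0.8·36 = 58.2; supply price = 29 + 0.4·36 = 43.4.
ΔQ = 48.3333 − 36 = 12.3333; wedge = 58.2 − 43.4 = 14.8.
Welfare loss = ½ × 12.3333 × 14.8 = 91.27.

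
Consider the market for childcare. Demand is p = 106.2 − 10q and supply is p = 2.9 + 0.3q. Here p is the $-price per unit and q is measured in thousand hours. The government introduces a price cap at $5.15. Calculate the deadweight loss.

$32.94 thousand

Competitive equilibrium: 106.2 − 10q = 2.9 + 0.3q → q* = 10.0291, p* = 5.9087.
At the ceiling p = 5.15, quantity supplied = (5.15 − 2.9)/0.3 = 7.5.
Willingness to pay at q' = 7.5: 106.2 − 10·7.5 = 31.2.
Δq = 10.0291 − 7.5 = 2.5291; wedge = 31.2 − 5.15 = 26.05.
DWL = ½ × 2.5291 × 26.05 = $32.94 thousand.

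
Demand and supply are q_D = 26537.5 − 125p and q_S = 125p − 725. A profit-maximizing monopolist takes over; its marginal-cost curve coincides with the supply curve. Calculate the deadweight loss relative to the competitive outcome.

In inverse form: demand p = 212.3 − 0.008q, supply p = 5.8 + 0.008q.
Competitive equilibrium: 212.3 − 0.008q = 5.8 + 0.008q → q* = 12906.25, p* = 109.05.
Marginal revenue: MR = 212.3 − 0.016q. Set MR = MC: 212.3 − 0.016q = 5.8 + 0.008q → q_m = 8604.166667.
Price p_m = 212.3 − 0.008·8604.166667 = 143.466667; MC(q_m) = 5.8 + 0.008·8604.166667 = 74.633333.
Competitive q* = 12906.25, so Δq = 4302.083333; wedge = 143.466667 − 74.633333 = 68.833334.
Deadweight loss = ½ × 4302.083333 × 68.833334 = 148063.37.

148063.37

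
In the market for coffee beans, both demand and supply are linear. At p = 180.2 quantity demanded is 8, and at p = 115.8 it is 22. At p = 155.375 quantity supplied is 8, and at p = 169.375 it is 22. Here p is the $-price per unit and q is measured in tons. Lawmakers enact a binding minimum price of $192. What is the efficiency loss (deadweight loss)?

Demand slope = (115.8 − 180.2)/(22 − 8) = −4.6, so p = 217 − 4.6q.
Supply slope = (169.375 − 155.375)/(22 − 8) = 1, so p = 147.375 + q.
Competitive equilibrium: 217 − 4.6q = 147.375 + q → q* = 12.433, p* = 159.808.
At the floor p = 192, quantity demanded = (217 − 192)/4.6 = 5.4348.
Sellers' marginal cost at q' = 5.4348: 147.375 + 1·5.4348 = 152.8098.
Δq = 12.433 − 5.4348 = 6.9982; wedge = 192 − 152.8098 = 39.1902.
Deadweight loss = ½ × 6.9982 × 39.1902 = $137.13.

$137.13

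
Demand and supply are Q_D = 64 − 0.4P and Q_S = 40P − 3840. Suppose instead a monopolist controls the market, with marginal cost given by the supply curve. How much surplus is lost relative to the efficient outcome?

In inverse form: demand P = 160 − 2.5Q, supply P = 96 + 0.025Q.
Competitive equilibrium: 160 − 2.5Q = 96 + 0.025Q → Q* = 25.3465, P* = 96.6337.
Marginal revenue: MR = 160 − 5Q. Set MR = MC: 160 − 5Q = 96 + 0.025Q → Q_m = 12.7363.
Price P_m = 160 − 2.5·12.7363 = 128.1593; MC(Q_m) = 96 + 0.025·12.7363 = 96.3184.
Competitive Q* = 25.3465, so ΔQ = 12.6102; wedge = 128.1593 − 96.3184 = 31.8409.
The triangle = ½ × 12.6102 × 31.8409 = 200.76.

200.76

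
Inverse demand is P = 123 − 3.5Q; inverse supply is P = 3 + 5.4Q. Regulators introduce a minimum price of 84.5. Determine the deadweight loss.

27.44

Competitive equilibrium: 123 − 3.5Q = 3 + 5.4Q → Q* = 13.4831, P* = 75.809.
At the floor P = 84.5, quantity demanded = (123 − 84.5)/3.5 = 11.
Sellers' marginal cost at Q' = 11: 3 + 5.4·11 = 62.4.
ΔQ = 13.4831 − 11 = 2.4831; wedge = 84.5 − 62.4 = 22.1.
DWL = ½ × 2.4831 × 22.1 = 27.44.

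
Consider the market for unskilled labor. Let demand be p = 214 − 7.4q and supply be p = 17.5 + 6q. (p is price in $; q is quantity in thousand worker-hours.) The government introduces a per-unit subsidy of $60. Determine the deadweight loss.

Competitive equilibrium: 214 − 7.4q = 17.5 + 6q → q* = 14.6642, p* = 105.4851.
The subsidy lowers effective supply by 60: p = 6q − 42.5.
New quantity: 214 − 7.4q = 6q − 42.5 → q' = 19.1418.
Overproduction Δq = 19.1418 − 14.6642 = 4.4776; wedge = subsidy = 60.
Deadweight loss = ½ × 4.4776 × 60 = $134.33 thousand.

$134.33 thousand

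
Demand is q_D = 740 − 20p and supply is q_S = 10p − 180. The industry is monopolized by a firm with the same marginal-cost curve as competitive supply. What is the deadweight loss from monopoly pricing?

In inverse form: demand p = 37 − 0.05q, supply p = 18 + 0.1q.
Competitive equilibrium: 37 − 0.05q = 18 + 0.1q → q* = 126.6667, p* = 30.6667.
Marginal revenue: MR = 37 − 0.1q. Set MR = MC: 37 − 0.1q = 18 + 0.1q → q_m = 95.
Price p_m = 37 − 0.05·95 = 32.25; MC(q_m) = 18 + 0.1·95 = 27.5.
Competitive q* = 126.6667, so Δq = 31.6667; wedge = 32.25 − 27.5 = 4.75.
Welfare loss = ½ × 31.6667 × 4.75 = 75.21.

75.21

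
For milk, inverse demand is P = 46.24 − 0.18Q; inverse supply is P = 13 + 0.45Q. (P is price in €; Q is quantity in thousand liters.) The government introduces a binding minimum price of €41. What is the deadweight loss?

Competitive equilibrium: 46.24 − 0.18Q = 13 + 0.45Q → Q* = 52.7619, P* = 36.7429.
At the floor P = 41, quantity demanded = (46.24 − 41)/0.18 = 29.1111.
Sellers' marginal cost at Q' = 29.1111: 13 + 0.45·29.1111 = 26.1.
ΔQ = 52.7619 − 29.1111 = 23.6508; wedge = 41 − 26.1 = 14.9.
DWL = ½ × 23.6508 × 14.9 = €176.20 thousand.

€176.20 thousand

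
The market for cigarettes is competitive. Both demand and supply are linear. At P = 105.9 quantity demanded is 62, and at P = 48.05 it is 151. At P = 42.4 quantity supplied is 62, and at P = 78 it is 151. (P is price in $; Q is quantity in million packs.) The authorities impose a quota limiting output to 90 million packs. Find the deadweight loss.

Demand slope = (48.05 − 105.9)/(151 − 62) = −0.65, so P = 146.2 − 0.65Q.
Supply slope = (78 − 42.4)/(151 − 62) = 0.4, so P = 17.6 + 0.4Q.
Competitive equilibrium: 146.2 − 0.65Q = 17.6 + 0.4Q → Q* = 122.4762, P* = 66.5905.
At Q = 90: demand price = 146.2 − 0.65·90 = 87.7; supply price = 17.6 + 0.4·90 = 53.6.
ΔQ = 122.4762 − 90 = 32.4762; wedge = 87.7 − 53.6 = 34.1.
Deadweight loss = ½ × 32.4762 × 34.1 = $553.72 million.

$553.72 million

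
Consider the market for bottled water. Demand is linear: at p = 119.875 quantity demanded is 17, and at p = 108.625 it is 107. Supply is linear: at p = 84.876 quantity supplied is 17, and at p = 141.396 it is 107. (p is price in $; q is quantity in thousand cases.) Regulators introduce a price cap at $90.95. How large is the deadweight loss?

$510.08 thousand

Demand slope = (108.625 − 119.875)/(107 − 17) = −0.125, so p = 122 − 0.125q.
Supply slope = (141.396 − 84.876)/(107 − 17) = 0.628, so p = 74.2 + 0.628q.
Competitive equilibrium: 122 − 0.125q = 74.2 + 0.628q → q* = 63.4794, p* = 114.0651.
At the ceiling p = 90.95, quantity supplied = (90.95 − 74.2)/0.628 = 26.672.
Willingness to pay at q' = 26.672: 122 − 0.125·26.672 = 118.666.
Δq = 63.4794 − 26.672 = 36.8074; wedge = 118.666 − 90.95 = 27.716.
The triangle = ½ × 36.8074 × 27.716 = $510.08 thousand.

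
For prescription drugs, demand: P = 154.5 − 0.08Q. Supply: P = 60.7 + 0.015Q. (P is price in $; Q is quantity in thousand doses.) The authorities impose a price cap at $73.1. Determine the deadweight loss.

$1226.69 thousand

Competitive equilibrium: 154.5 − 0.08Q = 60.7 + 0.015Q → Q* = 987.3684, P* = 75.5105.
At the ceiling P = 73.1, quantity supplied = (73.1 − 60.7)/0.015 = 826.6667.
Willingness to pay at Q' = 826.6667: 154.5 − 0.08·826.6667 = 88.3667.
ΔQ = 987.3684 − 826.6667 = 160.7017; wedge = 88.3667 − 73.1 = 15.2667.
DWL = ½ × 160.7017 × 15.2667 = $1226.69 thousand.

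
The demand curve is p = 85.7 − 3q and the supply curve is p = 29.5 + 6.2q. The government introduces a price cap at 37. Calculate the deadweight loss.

110.40

Competitive equilibrium: 85.7 − 3q = 29.5 + 6.2q → q* = 6.1087, p* = 67.3739.
At the ceiling p = 37, quantity supplied = (37 − 29.5)/6.2 = 1.2097.
Willingness to pay at q' = 1.2097: 85.7 − 3·1.2097 = 82.0709.
Δq = 6.1087 − 1.2097 = 4.899; wedge = 82.0709 − 37 = 45.0709.
Deadweight loss = ½ × 4.899 × 45.0709 = 110.40.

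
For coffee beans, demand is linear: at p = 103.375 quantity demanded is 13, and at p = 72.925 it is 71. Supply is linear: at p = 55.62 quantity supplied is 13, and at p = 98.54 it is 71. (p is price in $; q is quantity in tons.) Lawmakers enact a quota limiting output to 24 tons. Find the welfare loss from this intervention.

Demand slope = (72.925 − 103.375)/(71 − 13) = −0.525, so p = 110.2 − 0.525q.
Supply slope = (98.54 − 55.62)/(71 − 13) = 0.74, so p = 46 + 0.74q.
Competitive equilibrium: 110.2 − 0.525q = 46 + 0.74q → q* = 50.751, p* = 83.5557.
At q = 24: demand price = 110.2 − 0.525·24 = 97.6; supply price = 46 + 0.74·24 = 63.76.
Δq = 50.751 − 24 = 26.751; wedge = 97.6 − 63.76 = 33.84.
Deadweight loss = ½ × 26.751 × 33.84 = $452.63.

$452.63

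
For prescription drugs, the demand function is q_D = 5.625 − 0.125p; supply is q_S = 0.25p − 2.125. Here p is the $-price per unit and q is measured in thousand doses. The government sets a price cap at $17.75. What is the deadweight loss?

$3.19 thousand

In inverse form: demand p = 45 − 8q, supply p = 8.5 + 4q.
Competitive equilibrium: 45 − 8q = 8.5 + 4q → q* = 3.0417, p* = 20.6667.
At the ceiling p = 17.75, quantity supplied = (17.75 − 8.5)/4 = 2.3125.
Willingness to pay at q' = 2.3125: 45 − 8·2.3125 = 26.5.
Δq = 3.0417 − 2.3125 = 0.7292; wedge = 26.5 − 17.75 = 8.75.
Deadweight loss = ½ × 0.7292 × 8.75 = $3.19 thousand.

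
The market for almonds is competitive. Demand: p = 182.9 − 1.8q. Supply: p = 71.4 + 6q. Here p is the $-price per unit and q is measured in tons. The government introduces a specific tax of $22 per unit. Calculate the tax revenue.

$252.44

Competitive equilibrium: 182.9 − 1.8q = 71.4 + 6q → q* = 14.2949, p* = 157.1692.
With the tax, the buyer price exceeds the seller price by 22: (182.9 − 1.8q) − (71.4 + 6q) = 22 → q' = 11.4744.
Tax revenue = 22 × 11.4744 = $252.44.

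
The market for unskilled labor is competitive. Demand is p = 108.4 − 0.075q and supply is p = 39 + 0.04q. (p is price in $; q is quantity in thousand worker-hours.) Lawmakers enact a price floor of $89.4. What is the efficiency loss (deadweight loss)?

Competitive equilibrium: 108.4 − 0.075q = 39 + 0.04q → q* = 603.478261, p* = 63.13913.
At the floor p = 89.4, quantity demanded = (108.4 − 89.4)/0.075 = 253.333333.
Sellers' marginal cost at q' = 253.333333: 39 + 0.04·253.333333 = 49.133333.
Δq = 603.478261 − 253.333333 = 350.144928; wedge = 89.4 − 49.133333 = 40.266667.
Welfare loss = ½ × 350.144928 × 40.266667 = $7049.58 thousand.

$7049.58 thousand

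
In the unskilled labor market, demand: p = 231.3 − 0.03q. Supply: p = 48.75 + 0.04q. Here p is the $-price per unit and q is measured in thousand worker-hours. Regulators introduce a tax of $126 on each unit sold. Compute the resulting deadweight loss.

$113400 thousand

Competitive equilibrium: 231.3 − 0.03q = 48.75 + 0.04q → q* = 2607.8571, p* = 153.0643.
With the tax, the buyer price exceeds the seller price by 126: (231.3 − 0.03q) − (48.75 + 0.04q) = 126 → q' = 807.8571.
Δq = 2607.8571 − 807.8571 = 1800; the wedge equals the tax, 126.
Welfare loss = ½ × 1800 × 126 = $113400 thousand.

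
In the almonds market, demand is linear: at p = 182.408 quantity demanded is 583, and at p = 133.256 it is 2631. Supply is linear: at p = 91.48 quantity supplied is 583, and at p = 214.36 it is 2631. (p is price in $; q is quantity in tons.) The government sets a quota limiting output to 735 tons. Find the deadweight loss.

$36363.01

Demand slope = (133.256 − 182.408)/(2631 − 583) = −0.024, so p = 196.4 − 0.024q.
Supply slope = (214.36 − 91.48)/(2631 − 583) = 0.06, so p = 56.5 + 0.06q.
Competitive equilibrium: 196.4 − 0.024q = 56.5 + 0.06q → q* = 1665.4762, p* = 156.4286.
At q = 735: demand price = 196.4 − 0.024·735 = 178.76; supply price = 56.5 + 0.06·735 = 100.6.
Δq = 1665.4762 − 735 = 930.4762; wedge = 178.76 − 100.6 = 78.16.
DWL = ½ × 930.4762 × 78.16 = $36363.01.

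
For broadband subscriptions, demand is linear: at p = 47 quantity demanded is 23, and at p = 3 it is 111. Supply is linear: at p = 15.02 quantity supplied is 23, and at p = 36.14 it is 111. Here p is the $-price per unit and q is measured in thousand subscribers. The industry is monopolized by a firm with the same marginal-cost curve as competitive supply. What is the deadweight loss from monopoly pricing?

$263.77 thousand

Demand slope = (3 − 47)/(111 − 23) = −0.5, so p = 58.5 − 0.5q.
Supply slope = (36.14 − 15.02)/(111 − 23) = 0.24, so p = 9.5 + 0.24q.
Competitive equilibrium: 58.5 − 0.5q = 9.5 + 0.24q → q* = 66.2162, p* = 25.3919.
Marginal revenue: MR = 58.5 − q. Set MR = MC: 58.5 − q = 9.5 + 0.24q → q_m = 39.5161.
Price p_m = 58.5 − 0.5·39.5161 = 38.742; MC(q_m) = 9.5 + 0.24·39.5161 = 18.9839.
Competitive q* = 66.2162, so Δq = 26.7001; wedge = 38.742 − 18.9839 = 19.7581.
DWL = ½ × 26.7001 × 19.7581 = $263.77 thousand.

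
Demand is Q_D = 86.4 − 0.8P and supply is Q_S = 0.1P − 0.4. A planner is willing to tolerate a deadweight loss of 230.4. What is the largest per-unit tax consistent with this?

72

In inverse form: demand P = 108 − 1.25Q, supply P = 4 + 10Q.
Competitive equilibrium: 108 − 1.25Q = 4 + 10Q → Q* = 9.2444, P* = 96.4444.
A tax t gives ΔQ = t/11.25 and wedge t, so DWL = t²/22.5.
t²/22.5 = 230.4 → t² = 5184 → t = 72.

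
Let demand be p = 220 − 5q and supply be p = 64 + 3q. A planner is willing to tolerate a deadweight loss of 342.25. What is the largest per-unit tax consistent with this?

74

Competitive equilibrium: 220 − 5q = 64 + 3q → q* = 19.5, p* = 122.5.
A tax t gives Δq = t/8 and wedge t, so DWL = t²/16.
t²/16 = 342.25 → t² = 5476 → t = 74.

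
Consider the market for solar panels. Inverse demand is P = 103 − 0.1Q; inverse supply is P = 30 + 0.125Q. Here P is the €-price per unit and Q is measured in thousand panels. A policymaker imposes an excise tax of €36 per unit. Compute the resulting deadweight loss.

€2880 thousand

Competitive equilibrium: 103 − 0.1Q = 30 + 0.125Q → Q* = 324.4444, P* = 70.5556.
With the tax, the buyer price exceeds the seller price by 36: (103 − 0.1Q) − (30 + 0.125Q) = 36 → Q' = 164.4444.
ΔQ = 324.4444 − 164.4444 = 160; the wedge equals the tax, 36.
Deadweight loss = ½ × 160 × 36 = €2880 thousand.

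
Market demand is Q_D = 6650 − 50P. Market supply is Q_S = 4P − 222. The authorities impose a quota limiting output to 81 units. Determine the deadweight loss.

In inverse form: demand P = 133 − 0.02Q, supply P = 55.5 + 0.25Q.
Competitive equilibrium: 133 − 0.02Q = 55.5 + 0.25Q → Q* = 287.037, P* = 127.2593.
At Q = 81: demand price = 133 − 0.02·81 = 131.38; supply price = 55.5 + 0.25·81 = 75.75.
ΔQ = 287.037 − 81 = 206.037; wedge = 131.38 − 75.75 = 55.63.
DWL = ½ × 206.037 × 55.63 = 5730.92.

5730.92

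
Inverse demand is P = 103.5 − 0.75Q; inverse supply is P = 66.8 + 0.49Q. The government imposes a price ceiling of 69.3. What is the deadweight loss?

372

Competitive equilibrium: 103.5 − 0.75Q = 66.8 + 0.49Q → Q* = 29.5968, P* = 81.3024.
At the ceiling P = 69.3, quantity supplied = (69.3 − 66.8)/0.49 = 5.102.
Willingness to pay at Q' = 5.102: 103.5 − 0.75·5.102 = 99.6735.
ΔQ = 29.5968 − 5.102 = 24.4948; wedge = 99.6735 − 69.3 = 30.3735.
Deadweight loss = ½ × 24.4948 × 30.3735 = 372.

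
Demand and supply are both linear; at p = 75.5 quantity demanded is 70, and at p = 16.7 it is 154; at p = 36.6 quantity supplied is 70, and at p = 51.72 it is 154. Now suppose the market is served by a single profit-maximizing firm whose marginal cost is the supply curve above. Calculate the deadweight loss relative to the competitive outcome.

Demand slope = (16.7 − 75.5)/(154 − 70) = −0.7, so p = 124.5 − 0.7q.
Supply slope = (51.72 − 36.6)/(154 − 70) = 0.18, so p = 24 + 0.18q.
Competitive equilibrium: 124.5 − 0.7q = 24 + 0.18q → q* = 114.2045, p* = 44.5568.
Marginal revenue: MR = 124.5 − 1.4q. Set MR = MC: 124.5 − 1.4q = 24 + 0.18q → q_m = 63.6076.
Price p_m = 124.5 − 0.7·63.6076 = 79.9747; MC(q_m) = 24 + 0.18·63.6076 = 35.4494.
Competitive q* = 114.2045, so Δq = 50.5969; wedge = 79.9747 − 35.4494 = 44.5253.
Welfare loss = ½ × 50.5969 × 44.5253 = 1126.42.

1126.42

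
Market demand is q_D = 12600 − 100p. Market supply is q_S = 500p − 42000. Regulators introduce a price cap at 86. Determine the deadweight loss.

In inverse form: demand p = 126 − 0.01q, supply p = 84 + 0.002q.
Competitive equilibrium: 126 − 0.01q = 84 + 0.002q → q* = 3500, p* = 91.
At the ceiling p = 86, quantity supplied = (86 − 84)/0.002 = 1000.
Willingness to pay at q' = 1000: 126 − 0.01·1000 = 116.
Δq = 3500 − 1000 = 2500; wedge = 116 − 86 = 30.
Deadweight loss = ½ × 2500 × 30 = 37500.

37500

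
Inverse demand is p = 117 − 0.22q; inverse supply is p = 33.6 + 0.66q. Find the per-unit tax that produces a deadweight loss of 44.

Competitive equilibrium: 117 − 0.22q = 33.6 + 0.66q → q* = 94.7727, p* = 96.15.
A tax t gives Δq = t/0.88 and wedge t, so DWL = t²/1.76.
t²/1.76 = 44 → t² = 77.44 → t = 8.8.

8.8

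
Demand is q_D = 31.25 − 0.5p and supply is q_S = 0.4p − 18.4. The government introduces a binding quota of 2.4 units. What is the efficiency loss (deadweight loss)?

3.61

In inverse form: demand p = 62.5 − 2q, supply p = 46 + 2.5q.
Competitive equilibrium: 62.5 − 2q = 46 + 2.5q → q* = 3.6667, p* = 55.1667.
At q = 2.4: demand price = 62.5 − 2·2.4 = 57.7; supply price = 46 + 2.5·2.4 = 52.
Δq = 3.6667 − 2.4 = 1.2667; wedge = 57.7 − 52 = 5.7.
The triangle = ½ × 1.2667 × 5.7 = 3.61.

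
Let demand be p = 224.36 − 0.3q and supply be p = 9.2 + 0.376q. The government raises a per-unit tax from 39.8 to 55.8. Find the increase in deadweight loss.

1131.36

Competitive equilibrium: 224.36 − 0.3q = 9.2 + 0.376q → q* = 318.284, p* = 128.8748.
For a per-unit tax t: Δq = t/0.676, so DWL = ½·t·(t/0.676) = t²/1.352.
At t = 39.8: DWL = 1171.627. At t = 55.8: DWL = 2302.988.
Increase = 2302.988 − 1171.627 = 1131.36.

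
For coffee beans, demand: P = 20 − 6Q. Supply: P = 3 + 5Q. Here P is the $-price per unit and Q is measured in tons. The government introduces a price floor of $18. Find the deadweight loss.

Competitive equilibrium: 20 − 6Q = 3 + 5Q → Q* = 1.5455, P* = 10.7273.
At the floor P = 18, quantity demanded = (20 − 18)/6 = 0.3333.
Sellers' marginal cost at Q' = 0.3333: 3 + 5·0.3333 = 4.6665.
ΔQ = 1.5455 − 0.3333 = 1.2122; wedge = 18 − 4.6665 = 13.3335.
Welfare loss = ½ × 1.2122 × 13.3335 = $8.08.

$8.08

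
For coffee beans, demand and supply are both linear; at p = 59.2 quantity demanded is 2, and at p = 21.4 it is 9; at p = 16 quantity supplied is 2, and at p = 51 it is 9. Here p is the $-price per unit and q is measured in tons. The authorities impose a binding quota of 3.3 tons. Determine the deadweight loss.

Demand slope = (21.4 − 59.2)/(9 − 2) = −5.4, so p = 70 − 5.4q.
Supply slope = (51 − 16)/(9 − 2) = 5, so p = 6 + 5q.
Competitive equilibrium: 70 − 5.4q = 6 + 5q → q* = 6.1538, p* = 36.7692.
At q = 3.3: demand price = 70 − 5.4·3.3 = 52.18; supply price = 6 + 5·3.3 = 22.5.
Δq = 6.1538 − 3.3 = 2.8538; wedge = 52.18 − 22.5 = 29.68.
Deadweight loss = ½ × 2.8538 × 29.68 = $42.35.

$42.35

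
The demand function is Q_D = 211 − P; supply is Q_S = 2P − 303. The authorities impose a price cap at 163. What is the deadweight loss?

In inverse form: demand P = 211 − Q, supply P = 151.5 + 0.5Q.
Competitive equilibrium: 211 − Q = 151.5 + 0.5Q → Q* = 39.6667, P* = 171.3333.
At the ceiling P = 163, quantity supplied = (163 − 151.5)/0.5 = 23.
Willingness to pay at Q' = 23: 211 − 1·23 = 188.
ΔQ = 39.6667 − 23 = 16.6667; wedge = 188 − 163 = 25.
Welfare loss = ½ × 16.6667 × 25 = 208.33.

208.33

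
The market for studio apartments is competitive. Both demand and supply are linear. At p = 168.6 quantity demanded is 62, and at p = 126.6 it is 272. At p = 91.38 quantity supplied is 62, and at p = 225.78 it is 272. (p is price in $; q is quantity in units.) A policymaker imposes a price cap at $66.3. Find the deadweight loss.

$7220.40

Demand slope = (126.6 − 168.6)/(272 − 62) = −0.2, so p = 181 − 0.2q.
Supply slope = (225.78 − 91.38)/(272 − 62) = 0.64, so p = 51.7 + 0.64q.
Competitive equilibrium: 181 − 0.2q = 51.7 + 0.64q → q* = 153.9286, p* = 150.2143.
At the ceiling p = 66.3, quantity supplied = (66.3 − 51.7)/0.64 = 22.8125.
Willingness to pay at q' = 22.8125: 181 − 0.2·22.8125 = 176.4375.
Δq = 153.9286 − 22.8125 = 131.1161; wedge = 176.4375 − 66.3 = 110.1375.
Welfare loss = ½ × 131.1161 × 110.1375 = $7220.40.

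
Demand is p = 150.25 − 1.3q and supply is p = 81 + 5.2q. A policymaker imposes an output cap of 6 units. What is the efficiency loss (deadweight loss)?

70.39

Competitive equilibrium: 150.25 − 1.3q = 81 + 5.2q → q* = 10.6538, p* = 136.4.
At q = 6: demand price = 150.25 − 1.3·6 = 142.45; supply price = 81 + 5.2·6 = 112.2.
Δq = 10.6538 − 6 = 4.6538; wedge = 142.45 − 112.2 = 30.25.
Welfare loss = ½ × 4.6538 × 30.25 = 70.39.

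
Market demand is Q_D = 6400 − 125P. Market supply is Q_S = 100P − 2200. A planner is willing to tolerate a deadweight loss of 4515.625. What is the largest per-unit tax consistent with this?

12.75

In inverse form: demand P = 51.2 − 0.008Q, supply P = 22 + 0.01Q.
Competitive equilibrium: 51.2 − 0.008Q = 22 + 0.01Q → Q* = 1622.2222, P* = 38.2222.
A tax t gives ΔQ = t/0.018 and wedge t, so DWL = t²/0.036.
t²/0.036 = 4515.625 → t² = 162.5625 → t = 12.75.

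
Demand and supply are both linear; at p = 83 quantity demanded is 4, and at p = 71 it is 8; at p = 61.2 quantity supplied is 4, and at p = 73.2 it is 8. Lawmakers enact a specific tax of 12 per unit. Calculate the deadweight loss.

12

Demand slope = (71 − 83)/(8 − 4) = −3, so p = 95 − 3q.
Supply slope = (73.2 − 61.2)/(8 − 4) = 3, so p = 49.2 + 3q.
Competitive equilibrium: 95 − 3q = 49.2 + 3q → q* = 7.6333, p* = 72.1.
With the tax, the buyer price exceeds the seller price by 12: (95 − 3q) − (49.2 + 3q) = 12 → q' = 5.6333.
Δq = 7.6333 − 5.6333 = 2; the wedge equals the tax, 12.
DWL = ½ × 2 × 12 = 12.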